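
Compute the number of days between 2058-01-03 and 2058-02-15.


From 2058-01-03 to 2058-02-15
2058-01-03: day of year = 3
2058-02-15: days before February = 31; day of year = 31 + 15 = 46
Same year: 46 - 3 = 43

43 days


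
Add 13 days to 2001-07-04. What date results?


Start: 2001-07-04, add 13 days
July 2001 has 31 days; 4 + 13 = 17 stays within July

Result: 2001-07-17


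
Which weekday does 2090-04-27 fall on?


Date: April 27, 2090
Anchor: Jan 1, 2090. With p = 2090 - 1 = 2089: (p + p//4 - p//100 + p//400) mod 7 = (2089 + 522 - 20 + 5) mod 7 = 2596 mod 7 = 6 -> Sunday (Mon=0 ... Sun=6)
Days before April (Jan-Mar): 90; offset = 90 + 27 - 1 = 116
Weekday index = (6 + 116) mod 7 = 3

Day of the week: Thursday


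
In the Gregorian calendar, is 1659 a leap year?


Gregorian leap year rule: divisible by 4, but not by 100, unless also by 400.
1659 is not divisible by 4 -> not a leap year

No


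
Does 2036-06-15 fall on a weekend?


Anchor: Jan 1, 2036. With p = 2036 - 1 = 2035: (p + p//4 - p//100 + p//400) mod 7 = (2035 + 508 - 20 + 5) mod 7 = 2528 mod 7 = 1 -> Tuesday (Mon=0 ... Sun=6)
Day of year: 167; offset = 166
Weekday index = (1 + 166) mod 7 = 6 -> Sunday
Weekend days: Saturday, Sunday

Yes


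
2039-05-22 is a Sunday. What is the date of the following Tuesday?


Current: Sunday
Target: Tuesday
Days ahead: 2

Next Tuesday: 2039-05-24


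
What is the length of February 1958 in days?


February 1958 (leap year: no)

28 days


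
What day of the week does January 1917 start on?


Target: January 1, 1917
Anchor: Jan 1, 1917. With p = 1917 - 1 = 1916: (p + p//4 - p//100 + p//400) mod 7 = (1916 + 479 - 19 + 4) mod 7 = 2380 mod 7 = 0 -> Monday (Mon=0 ... Sun=6)
Offset from anchor: 0 days
Weekday index = (0 + 0) mod 7 = 0

Monday


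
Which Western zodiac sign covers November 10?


Date: November 10
Conventional tropical zodiac dates: Scorpio from October 23 onward; Sagittarius starts November 22
November 10 falls within the Scorpio range

Scorpio


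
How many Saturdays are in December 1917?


December 1917 has 31 days
Anchor: Jan 1, 1917. With p = 1917 - 1 = 1916: (p + p//4 - p//100 + p//400) mod 7 = (1916 + 479 - 19 + 4) mod 7 = 2380 mod 7 = 0 -> Monday (Mon=0 ... Sun=6)
Days before December (Jan-Nov): 334; December 1 index = (0 + 334) mod 7 = 5 -> Saturday
First Saturday is December 1
Saturdays: 1, 8, 15, 22, 29

5 Saturdays


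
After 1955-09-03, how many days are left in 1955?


Day of year: 246 of 365
Remaining = 365 - 246

119 days


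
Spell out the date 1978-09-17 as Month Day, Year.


ISO 1978-09-17 parses as year=1978, month=09, day=17
Month 9 -> September

September 17, 1978


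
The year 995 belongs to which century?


Century = (year - 1) // 100 + 1
= (995 - 1) // 100 + 1
= 994 // 100 + 1
= 9 + 1

10th century


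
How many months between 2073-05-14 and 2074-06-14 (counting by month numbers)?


From May 2073 to June 2074
1 year * 12 = 12 months, plus 1 month = 13

13 months


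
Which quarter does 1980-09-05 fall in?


Month: September (month 9)
Q1: Jan-Mar, Q2: Apr-Jun, Q3: Jul-Sep, Q4: Oct-Dec

Q3


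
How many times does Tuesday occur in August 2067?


August 2067 has 31 days
Anchor: Jan 1, 2067. With p = 2067 - 1 = 2066: (p + p//4 - p//100 + p//400) mod 7 = (2066 + 516 - 20 + 5) mod 7 = 2567 mod 7 = 5 -> Saturday (Mon=0 ... Sun=6)
Days before August (Jan-Jul): 212; August 1 index = (5 + 212) mod 7 = 0 -> Monday
First Tuesday is August 2
Tuesdays: 2, 9, 16, 23, 30

5 Tuesdays


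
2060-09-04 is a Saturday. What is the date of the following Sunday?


Current: Saturday
Target: Sunday
Days ahead: 1

Next Sunday: 2060-09-05


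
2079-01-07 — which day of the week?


Date: January 7, 2079
Anchor: Jan 1, 2079. With p = 2079 - 1 = 2078: (p + p//4 - p//100 + p//400) mod 7 = (2078 + 519 - 20 + 5) mod 7 = 2582 mod 7 = 6 -> Sunday (Mon=0 ... Sun=6)
Days into year = 7 - 1 = 6
Weekday index = (6 + 6) mod 7 = 5

Day of the week: Saturday


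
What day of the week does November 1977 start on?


Target: November 1, 1977
Anchor: Jan 1, 1977. With p = 1977 - 1 = 1976: (p + p//4 - p//100 + p//400) mod 7 = (1976 + 494 - 19 + 4) mod 7 = 2455 mod 7 = 5 -> Saturday (Mon=0 ... Sun=6)
Days before November (Jan-Oct): 304 days
Weekday index = (5 + 304) mod 7 = 1

Tuesday


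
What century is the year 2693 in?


Century = (year - 1) // 100 + 1
= (2693 - 1) // 100 + 1
= 2692 // 100 + 1
= 26 + 1

27th century


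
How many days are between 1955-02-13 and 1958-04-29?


From 1955-02-13 to 1958-04-29
1955-02-13: days before February = 31; day of year = 31 + 13 = 44
1958-04-29: days before April = 31 + 28 + 31 = 90 (1958 is not a leap year); day of year = 90 + 29 = 119
Rest of 1955: 365 - 44 = 321
Full years 1956 (366), 1957 (365): 731
Total = 321 + 731 + 119 = 1171

1171 days


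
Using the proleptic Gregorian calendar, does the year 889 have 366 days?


Gregorian leap year rule: divisible by 4, but not by 100, unless also by 400.
889 is not divisible by 4 -> not a leap year

No


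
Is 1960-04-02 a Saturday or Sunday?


Anchor: Jan 1, 1960. With p = 1960 - 1 = 1959: (p + p//4 - p//100 + p//400) mod 7 = (1959 + 489 - 19 + 4) mod 7 = 2433 mod 7 = 4 -> Friday (Mon=0 ... Sun=6)
Day of year: 93; offset = 92
Weekday index = (4 + 92) mod 7 = 5 -> Saturday
Weekend days: Saturday, Sunday

Yes


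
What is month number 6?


Month 6 of 12

June


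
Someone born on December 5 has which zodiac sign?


Date: December 5
Conventional tropical zodiac dates: Sagittarius from November 22 onward; Capricorn starts December 22
December 5 falls within the Sagittarius range

Sagittarius


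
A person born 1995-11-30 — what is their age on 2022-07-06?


Birth: 1995-11-30
Reference: 2022-07-06
Year difference: 2022 - 1995 = 27
Birthday not yet reached in 2022, subtract 1

26 years old


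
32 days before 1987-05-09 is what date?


Start: 1987-05-09, subtract 32 days
Back 9 days from May 9 reaches April 30, 1987 -> 23 left
April 1987: 30 - 23 = 7 -> lands on April 7

Result: 1987-04-07


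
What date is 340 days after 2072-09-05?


Start: 2072-09-05, add 340 days
September 2072 has 30 days: 30 - 5 = 25 days to September 30 -> 315 left
October 2072 has 31 days -> 284 left
November 2072 has 30 days -> 254 left
December 2072 has 31 days -> 223 left
January 2073 has 31 days -> 192 left
February 2073 has 28 days -> 164 left
March 2073 has 31 days -> 133 left
April 2073 has 30 days -> 103 left
May 2073 has 31 days -> 72 left
June 2073 has 30 days -> 42 left
July 2073 has 31 days -> 11 left
August 2073: 11 <= 31 -> lands on August 11

Result: 2073-08-11


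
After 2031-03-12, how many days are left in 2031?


Day of year: 71 of 365
Remaining = 365 - 71

294 days


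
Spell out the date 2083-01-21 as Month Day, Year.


ISO 2083-01-21 parses as year=2083, month=01, day=21
Month 1 -> January

January 21, 2083


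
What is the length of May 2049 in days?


May 2049

31 days


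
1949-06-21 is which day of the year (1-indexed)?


Date: June 21, 1949
Days in months 1 through 5: 151
Plus 21 days in June

Day of year: 172


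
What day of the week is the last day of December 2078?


December 2078 has 31 days
Anchor: Jan 1, 2078. With p = 2078 - 1 = 2077: (p + p//4 - p//100 + p//400) mod 7 = (2077 + 519 - 20 + 5) mod 7 = 2581 mod 7 = 5 -> Saturday (Mon=0 ... Sun=6)
Days before December (Jan-Nov): 334; December 1 index = (5 + 334) mod 7 = 3 -> Thursday
Last day offset: 31 - 1 = 30 days
Weekday index = (3 + 30) mod 7 = 5

Saturday, December 31


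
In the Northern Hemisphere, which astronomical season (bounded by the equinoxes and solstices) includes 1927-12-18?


Date: December 18
Astronomical Autumn (approx.; exact equinox/solstice day varies by year): September 22 to December 20
December 18 falls within the Autumn window

Autumn


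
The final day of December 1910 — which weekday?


December 1910 has 31 days
Anchor: Jan 1, 1910. With p = 1910 - 1 = 1909: (p + p//4 - p//100 + p//400) mod 7 = (1909 + 477 - 19 + 4) mod 7 = 2371 mod 7 = 5 -> Saturday (Mon=0 ... Sun=6)
Days before December (Jan-Nov): 334; December 1 index = (5 + 334) mod 7 = 3 -> Thursday
Last day offset: 31 - 1 = 30 days
Weekday index = (3 + 30) mod 7 = 5

Saturday, December 31


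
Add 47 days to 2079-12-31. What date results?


Start: 2079-12-31, add 47 days
December 31 is the last day of December 2079 -> 47 left
January 2080 has 31 days -> 16 left
February 2080: 16 <= 29 -> lands on February 16

Result: 2080-02-16


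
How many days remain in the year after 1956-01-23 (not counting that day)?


Day of year: 23 of 366
Remaining = 366 - 23

343 days


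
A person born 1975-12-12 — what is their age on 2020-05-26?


Birth: 1975-12-12
Reference: 2020-05-26
Year difference: 2020 - 1975 = 45
Birthday not yet reached in 2020, subtract 1

44 years old


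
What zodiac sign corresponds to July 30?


Date: July 30
Conventional tropical zodiac dates: Leo from July 23 onward; Virgo starts August 23
July 30 falls within the Leo range

Leo


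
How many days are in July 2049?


July 2049

31 days


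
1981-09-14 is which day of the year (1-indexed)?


Date: September 14, 1981
Days in months 1 through 8: 243
Plus 14 days in September

Day of year: 257


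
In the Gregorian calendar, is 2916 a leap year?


Gregorian leap year rule: divisible by 4, but not by 100, unless also by 400.
2916 is divisible by 4 but not 100 -> leap year

Yes


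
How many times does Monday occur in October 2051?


October 2051 has 31 days
Anchor: Jan 1, 2051. With p = 2051 - 1 = 2050: (p + p//4 - p//100 + p//400) mod 7 = (2050 + 512 - 20 + 5) mod 7 = 2547 mod 7 = 6 -> Sunday (Mon=0 ... Sun=6)
Days before October (Jan-Sep): 273; October 1 index = (6 + 273) mod 7 = 6 -> Sunday
First Monday is October 2
Mondays: 2, 9, 16, 23, 30

5 Mondays


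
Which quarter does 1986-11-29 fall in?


Month: November (month 11)
Q1: Jan-Mar, Q2: Apr-Jun, Q3: Jul-Sep, Q4: Oct-Dec

Q4


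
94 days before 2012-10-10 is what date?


Start: 2012-10-10, subtract 94 days
Back 10 days from October 10 reaches September 30, 2012 -> 84 left
September 2012 has 30 days -> back to August 31, 2012 -> 54 left
August 2012 has 31 days -> back to July 31, 2012 -> 23 left
July 2012: 31 - 23 = 8 -> lands on July 8

Result: 2012-07-08


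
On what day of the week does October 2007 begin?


Target: October 1, 2007
Anchor: Jan 1, 2007. With p = 2007 - 1 = 2006: (p + p//4 - p//100 + p//400) mod 7 = (2006 + 501 - 20 + 5) mod 7 = 2492 mod 7 = 0 -> Monday (Mon=0 ... Sun=6)
Days before October (Jan-Sep): 273 days
Weekday index = (0 + 273) mod 7 = 0

Monday


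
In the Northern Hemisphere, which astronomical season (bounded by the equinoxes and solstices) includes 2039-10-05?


Date: October 5
Astronomical Autumn (approx.; exact equinox/solstice day varies by year): September 22 to December 20
October 5 falls within the Autumn window

Autumn


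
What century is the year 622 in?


Century = (year - 1) // 100 + 1
= (622 - 1) // 100 + 1
= 621 // 100 + 1
= 6 + 1

7th century


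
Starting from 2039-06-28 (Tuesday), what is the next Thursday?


Current: Tuesday
Target: Thursday
Days ahead: 2

Next Thursday: 2039-06-30


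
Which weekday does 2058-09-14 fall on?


Date: September 14, 2058
Anchor: Jan 1, 2058. With p = 2058 - 1 = 2057: (p + p//4 - p//100 + p//400) mod 7 = (2057 + 514 - 20 + 5) mod 7 = 2556 mod 7 = 1 -> Tuesday (Mon=0 ... Sun=6)
Days before September (Jan-Aug): 243; offset = 243 + 14 - 1 = 256
Weekday index = (1 + 256) mod 7 = 5

Day of the week: Saturday


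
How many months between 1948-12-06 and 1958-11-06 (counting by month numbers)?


From December 1948 to November 1958
10 years * 12 = 120 months, minus 1 month = 119

119 months


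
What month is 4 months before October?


October is month 10
10 - 4 = 6

June


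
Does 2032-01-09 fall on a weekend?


Anchor: Jan 1, 2032. With p = 2032 - 1 = 2031: (p + p//4 - p//100 + p//400) mod 7 = (2031 + 507 - 20 + 5) mod 7 = 2523 mod 7 = 3 -> Thursday (Mon=0 ... Sun=6)
Day of year: 9; offset = 8
Weekday index = (3 + 8) mod 7 = 4 -> Friday
Weekend days: Saturday, Sunday

No


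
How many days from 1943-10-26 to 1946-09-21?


From 1943-10-26 to 1946-09-21
1943-10-26: days before October = 31 + 28 + 31 + 30 + 31 + 30 + 31 + 31 + 30 = 273 (1943 is not a leap year); day of year = 273 + 26 = 299
1946-09-21: days before September = 31 + 28 + 31 + 30 + 31 + 30 + 31 + 31 = 243 (1946 is not a leap year); day of year = 243 + 21 = 264
Rest of 1943: 365 - 299 = 66
Full years 1944 (366), 1945 (365): 731
Total = 66 + 731 + 264 = 1061

1061 days


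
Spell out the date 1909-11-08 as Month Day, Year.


ISO 1909-11-08 parses as year=1909, month=11, day=08
Month 11 -> November

November 8, 1909


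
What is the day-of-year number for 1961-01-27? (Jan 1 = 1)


Date: January 27, 1961
No months before January
Plus 27 days in January

Day of year: 27


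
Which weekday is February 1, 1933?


Target: February 1, 1933
Anchor: Jan 1, 1933. With p = 1933 - 1 = 1932: (p + p//4 - p//100 + p//400) mod 7 = (1932 + 483 - 19 + 4) mod 7 = 2400 mod 7 = 6 -> Sunday (Mon=0 ... Sun=6)
Days before February (Jan): 31 days
Weekday index = (6 + 31) mod 7 = 2

Wednesday


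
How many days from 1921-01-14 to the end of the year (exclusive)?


Day of year: 14 of 365
Remaining = 365 - 14

351 days


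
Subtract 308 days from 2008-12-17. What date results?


Start: 2008-12-17, subtract 308 days
Back 17 days from December 17 reaches November 30, 2008 -> 291 left
November 2008 has 30 days -> back to October 31, 2008 -> 261 left
October 2008 has 31 days -> back to September 30, 2008 -> 230 left
September 2008 has 30 days -> back to August 31, 2008 -> 200 left
August 2008 has 31 days -> back to July 31, 2008 -> 169 left
July 2008 has 31 days -> back to June 30, 2008 -> 138 left
June 2008 has 30 days -> back to May 31, 2008 -> 108 left
May 2008 has 31 days -> back to April 30, 2008 -> 77 left
April 2008 has 30 days -> back to March 31, 2008 -> 47 left
March 2008 has 31 days -> back to February 29, 2008 -> 16 left
February 2008: 29 - 16 = 13 -> lands on February 13

Result: 2008-02-13


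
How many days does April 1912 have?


April 1912

30 days


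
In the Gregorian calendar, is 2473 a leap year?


Gregorian leap year rule: divisible by 4, but not by 100, unless also by 400.
2473 is not divisible by 4 -> not a leap year

No


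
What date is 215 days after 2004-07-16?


Start: 2004-07-16, add 215 days
July 2004 has 31 days: 31 - 16 = 15 days to July 31 -> 200 left
August 2004 has 31 days -> 169 left
September 2004 has 30 days -> 139 left
October 2004 has 31 days -> 108 left
November 2004 has 30 days -> 78 left
December 2004 has 31 days -> 47 left
January 2005 has 31 days -> 16 left
February 2005: 16 <= 28 -> lands on February 16

Result: 2005-02-16


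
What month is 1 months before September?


September is month 9
9 - 1 = 8

August


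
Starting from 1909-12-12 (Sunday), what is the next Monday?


Current: Sunday
Target: Monday
Days ahead: 1

Next Monday: 1909-12-13


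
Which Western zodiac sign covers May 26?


Date: May 26
Conventional tropical zodiac dates: Gemini from May 21 onward; Cancer starts June 21
May 26 falls within the Gemini range

Gemini


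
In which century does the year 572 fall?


Century = (year - 1) // 100 + 1
= (572 - 1) // 100 + 1
= 571 // 100 + 1
= 5 + 1

6th century


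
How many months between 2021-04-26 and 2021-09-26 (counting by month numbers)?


From April 2021 to September 2021
0 years * 12 = 0 months, plus 5 months = 5

5 months


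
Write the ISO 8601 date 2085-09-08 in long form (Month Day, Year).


ISO 2085-09-08 parses as year=2085, month=09, day=08
Month 9 -> September

September 8, 2085


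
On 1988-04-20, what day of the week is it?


Date: April 20, 1988
Anchor: Jan 1, 1988. With p = 1988 - 1 = 1987: (p + p//4 - p//100 + p//400) mod 7 = (1987 + 496 - 19 + 4) mod 7 = 2468 mod 7 = 4 -> Friday (Mon=0 ... Sun=6)
Days before April (Jan-Mar): 91; offset = 91 + 20 - 1 = 110
Weekday index = (4 + 110) mod 7 = 2

Day of the week: Wednesday


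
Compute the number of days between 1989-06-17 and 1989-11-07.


From 1989-06-17 to 1989-11-07
1989-06-17: days before June = 31 + 28 + 31 + 30 + 31 = 151 (1989 is not a leap year); day of year = 151 + 17 = 168
1989-11-07: days before November = 31 + 28 + 31 + 30 + 31 + 30 + 31 + 31 + 30 + 31 = 304 (1989 is not a leap year); day of year = 304 + 7 = 311
Same year: 311 - 168 = 143

143 days


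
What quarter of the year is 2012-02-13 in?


Month: February (month 2)
Q1: Jan-Mar, Q2: Apr-Jun, Q3: Jul-Sep, Q4: Oct-Dec

Q1


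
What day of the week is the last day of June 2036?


June 2036 has 30 days
Anchor: Jan 1, 2036. With p = 2036 - 1 = 2035: (p + p//4 - p//100 + p//400) mod 7 = (2035 + 508 - 20 + 5) mod 7 = 2528 mod 7 = 1 -> Tuesday (Mon=0 ... Sun=6)
Days before June (Jan-May): 152; June 1 index = (1 + 152) mod 7 = 6 -> Sunday
Last day offset: 30 - 1 = 29 days
Weekday index = (6 + 29) mod 7 = 0

Monday, June 30


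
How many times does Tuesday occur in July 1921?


July 1921 has 31 days
Anchor: Jan 1, 1921. With p = 1921 - 1 = 1920: (p + p//4 - p//100 + p//400) mod 7 = (1920 + 480 - 19 + 4) mod 7 = 2385 mod 7 = 5 -> Saturday (Mon=0 ... Sun=6)
Days before July (Jan-Jun): 181; July 1 index = (5 + 181) mod 7 = 4 -> Friday
First Tuesday is July 5
Tuesdays: 5, 12, 19, 26

4 Tuesdays


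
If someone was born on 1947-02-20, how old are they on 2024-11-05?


Birth: 1947-02-20
Reference: 2024-11-05
Year difference: 2024 - 1947 = 77

77 years old


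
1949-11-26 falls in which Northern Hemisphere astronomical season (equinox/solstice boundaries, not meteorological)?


Date: November 26
Astronomical Autumn (approx.; exact equinox/solstice day varies by year): September 22 to December 20
November 26 falls within the Autumn window

Autumn


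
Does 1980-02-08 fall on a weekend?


Anchor: Jan 1, 1980. With p = 1980 - 1 = 1979: (p + p//4 - p//100 + p//400) mod 7 = (1979 + 494 - 19 + 4) mod 7 = 2458 mod 7 = 1 -> Tuesday (Mon=0 ... Sun=6)
Day of year: 39; offset = 38
Weekday index = (1 + 38) mod 7 = 4 -> Friday
Weekend days: Saturday, Sunday

No


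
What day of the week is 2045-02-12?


Date: February 12, 2045
Anchor: Jan 1, 2045. With p = 2045 - 1 = 2044: (p + p//4 - p//100 + p//400) mod 7 = (2044 + 511 - 20 + 5) mod 7 = 2540 mod 7 = 6 -> Sunday (Mon=0 ... Sun=6)
Days before February (Jan): 31; offset = 31 + 12 - 1 = 42
Weekday index = (6 + 42) mod 7 = 6

Day of the week: Sunday


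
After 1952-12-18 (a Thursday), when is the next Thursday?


Current: Thursday
Target: Thursday
Days ahead: 7

Next Thursday: 1952-12-25


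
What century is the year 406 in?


Century = (year - 1) // 100 + 1
= (406 - 1) // 100 + 1
= 405 // 100 + 1
= 4 + 1

5th century


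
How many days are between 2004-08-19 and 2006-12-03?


From 2004-08-19 to 2006-12-03
2004-08-19: days before August = 31 + 29 + 31 + 30 + 31 + 30 + 31 = 213 (2004 is a leap year); day of year = 213 + 19 = 232
2006-12-03: days before December = 31 + 28 + 31 + 30 + 31 + 30 + 31 + 31 + 30 + 31 + 30 = 334 (2006 is not a leap year); day of year = 334 + 3 = 337
Rest of 2004: 366 - 232 = 134
Full years 2005 (365): 365
Total = 134 + 365 + 337 = 836

836 days


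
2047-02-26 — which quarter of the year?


Month: February (month 2)
Q1: Jan-Mar, Q2: Apr-Jun, Q3: Jul-Sep, Q4: Oct-Dec

Q1


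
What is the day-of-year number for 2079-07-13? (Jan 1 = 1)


Date: July 13, 2079
Days in months 1 through 6: 181
Plus 13 days in July

Day of year: 194


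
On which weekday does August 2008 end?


August 2008 has 31 days
Anchor: Jan 1, 2008. With p = 2008 - 1 = 2007: (p + p//4 - p//100 + p//400) mod 7 = (2007 + 501 - 20 + 5) mod 7 = 2493 mod 7 = 1 -> Tuesday (Mon=0 ... Sun=6)
Days before August (Jan-Jul): 213; August 1 index = (1 + 213) mod 7 = 4 -> Friday
Last day offset: 31 - 1 = 30 days
Weekday index = (4 + 30) mod 7 = 6

Sunday, August 31


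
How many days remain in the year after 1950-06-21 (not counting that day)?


Day of year: 172 of 365
Remaining = 365 - 172

193 days


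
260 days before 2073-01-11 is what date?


Start: 2073-01-11, subtract 260 days
Back 11 days from January 11 reaches December 31, 2072 -> 249 left
December 2072 has 31 days -> back to November 30, 2072 -> 218 left
November 2072 has 30 days -> back to October 31, 2072 -> 188 left
October 2072 has 31 days -> back to September 30, 2072 -> 157 left
September 2072 has 30 days -> back to August 31, 2072 -> 127 left
August 2072 has 31 days -> back to July 31, 2072 -> 96 left
July 2072 has 31 days -> back to June 30, 2072 -> 65 left
June 2072 has 30 days -> back to May 31, 2072 -> 35 left
May 2072 has 31 days -> back to April 30, 2072 -> 4 left
April 2072: 30 - 4 = 26 -> lands on April 26

Result: 2072-04-26


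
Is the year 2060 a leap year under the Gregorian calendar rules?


Gregorian leap year rule: divisible by 4, but not by 100, unless also by 400.
2060 is divisible by 4 but not 100 -> leap year

Yes


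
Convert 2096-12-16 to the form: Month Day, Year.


ISO 2096-12-16 parses as year=2096, month=12, day=16
Month 12 -> December

December 16, 2096


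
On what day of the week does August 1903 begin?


Target: August 1, 1903
Anchor: Jan 1, 1903. With p = 1903 - 1 = 1902: (p + p//4 - p//100 + p//400) mod 7 = (1902 + 475 - 19 + 4) mod 7 = 2362 mod 7 = 3 -> Thursday (Mon=0 ... Sun=6)
Days before August (Jan-Jul): 212 days
Weekday index = (3 + 212) mod 7 = 5

Saturday


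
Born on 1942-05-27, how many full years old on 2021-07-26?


Birth: 1942-05-27
Reference: 2021-07-26
Year difference: 2021 - 1942 = 79

79 years old


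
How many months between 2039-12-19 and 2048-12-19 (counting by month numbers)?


From December 2039 to December 2048
9 years * 12 = 108 months = 108

108 months


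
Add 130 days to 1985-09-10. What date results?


Start: 1985-09-10, add 130 days
September 1985 has 30 days: 30 - 10 = 20 days to September 30 -> 110 left
October 1985 has 31 days -> 79 left
November 1985 has 30 days -> 49 left
December 1985 has 31 days -> 18 left
January 1986: 18 <= 31 -> lands on January 18

Result: 1986-01-18


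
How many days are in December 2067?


December 2067

31 days


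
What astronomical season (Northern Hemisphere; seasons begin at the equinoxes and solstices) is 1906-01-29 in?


Date: January 29
Astronomical Winter (approx.; exact equinox/solstice day varies by year): December 21 to March 19
January 29 falls within the Winter window

Winter


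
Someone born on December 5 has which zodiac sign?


Date: December 5
Conventional tropical zodiac dates: Sagittarius from November 22 onward; Capricorn starts December 22
December 5 falls within the Sagittarius range

Sagittarius


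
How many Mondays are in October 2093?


October 2093 has 31 days
Anchor: Jan 1, 2093. With p = 2093 - 1 = 2092: (p + p//4 - p//100 + p//400) mod 7 = (2092 + 523 - 20 + 5) mod 7 = 2600 mod 7 = 3 -> Thursday (Mon=0 ... Sun=6)
Days before October (Jan-Sep): 273; October 1 index = (3 + 273) mod 7 = 3 -> Thursday
First Monday is October 5
Mondays: 5, 12, 19, 26

4 Mondays


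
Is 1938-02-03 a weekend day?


Anchor: Jan 1, 1938. With p = 1938 - 1 = 1937: (p + p//4 - p//100 + p//400) mod 7 = (1937 + 484 - 19 + 4) mod 7 = 2406 mod 7 = 5 -> Saturday (Mon=0 ... Sun=6)
Day of year: 34; offset = 33
Weekday index = (5 + 33) mod 7 = 3 -> Thursday
Weekend days: Saturday, Sunday

No


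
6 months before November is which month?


November is month 11
11 - 6 = 5

May


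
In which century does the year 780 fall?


Century = (year - 1) // 100 + 1
= (780 - 1) // 100 + 1
= 779 // 100 + 1
= 7 + 1

8th century


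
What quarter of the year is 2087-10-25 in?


Month: October (month 10)
Q1: Jan-Mar, Q2: Apr-Jun, Q3: Jul-Sep, Q4: Oct-Dec

Q4


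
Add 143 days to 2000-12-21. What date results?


Start: 2000-12-21, add 143 days
December 2000 has 31 days: 31 - 21 = 10 days to December 31 -> 133 left
January 2001 has 31 days -> 102 left
February 2001 has 28 days -> 74 left
March 2001 has 31 days -> 43 left
April 2001 has 30 days -> 13 left
May 2001: 13 <= 31 -> lands on May 13

Result: 2001-05-13


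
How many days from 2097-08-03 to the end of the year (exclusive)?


Day of year: 215 of 365
Remaining = 365 - 215

150 days


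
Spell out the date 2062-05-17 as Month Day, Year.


ISO 2062-05-17 parses as year=2062, month=05, day=17
Month 5 -> May

May 17, 2062


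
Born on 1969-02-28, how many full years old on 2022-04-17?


Birth: 1969-02-28
Reference: 2022-04-17
Year difference: 2022 - 1969 = 53

53 years old


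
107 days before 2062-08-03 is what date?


Start: 2062-08-03, subtract 107 days
Back 3 days from August 3 reaches July 31, 2062 -> 104 left
July 2062 has 31 days -> back to June 30, 2062 -> 73 left
June 2062 has 30 days -> back to May 31, 2062 -> 43 left
May 2062 has 31 days -> back to April 30, 2062 -> 12 left
April 2062: 30 - 12 = 18 -> lands on April 18

Result: 2062-04-18


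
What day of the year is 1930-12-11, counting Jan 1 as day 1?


Date: December 11, 1930
Days in months 1 through 11: 334
Plus 11 days in December

Day of year: 345


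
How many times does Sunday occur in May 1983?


May 1983 has 31 days
Anchor: Jan 1, 1983. With p = 1983 - 1 = 1982: (p + p//4 - p//100 + p//400) mod 7 = (1982 + 495 - 19 + 4) mod 7 = 2462 mod 7 = 5 -> Saturday (Mon=0 ... Sun=6)
Days before May (Jan-Apr): 120; May 1 index = (5 + 120) mod 7 = 6 -> Sunday
First Sunday is May 1
Sundays: 1, 8, 15, 22, 29

5 Sundays


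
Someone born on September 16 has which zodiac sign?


Date: September 16
Conventional tropical zodiac dates: Virgo from August 23 onward; Libra starts September 23
September 16 falls within the Virgo range

Virgo


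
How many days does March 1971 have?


March 1971

31 days


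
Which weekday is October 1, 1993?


Target: October 1, 1993
Anchor: Jan 1, 1993. With p = 1993 - 1 = 1992: (p + p//4 - p//100 + p//400) mod 7 = (1992 + 498 - 19 + 4) mod 7 = 2475 mod 7 = 4 -> Friday (Mon=0 ... Sun=6)
Days before October (Jan-Sep): 273 days
Weekday index = (4 + 273) mod 7 = 4

Friday


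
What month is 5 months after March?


March is month 3
3 + 5 = 8

August


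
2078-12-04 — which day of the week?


Date: December 4, 2078
Anchor: Jan 1, 2078. With p = 2078 - 1 = 2077: (p + p//4 - p//100 + p//400) mod 7 = (2077 + 519 - 20 + 5) mod 7 = 2581 mod 7 = 5 -> Saturday (Mon=0 ... Sun=6)
Days before December (Jan-Nov): 334; offset = 334 + 4 - 1 = 337
Weekday index = (5 + 337) mod 7 = 6

Day of the week: Sunday


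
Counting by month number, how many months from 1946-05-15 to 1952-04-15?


From May 1946 to April 1952
6 years * 12 = 72 months, minus 1 month = 71

71 months


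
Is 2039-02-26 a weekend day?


Anchor: Jan 1, 2039. With p = 2039 - 1 = 2038: (p + p//4 - p//100 + p//400) mod 7 = (2038 + 509 - 20 + 5) mod 7 = 2532 mod 7 = 5 -> Saturday (Mon=0 ... Sun=6)
Day of year: 57; offset = 56
Weekday index = (5 + 56) mod 7 = 5 -> Saturday
Weekend days: Saturday, Sunday

Yes


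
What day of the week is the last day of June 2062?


June 2062 has 30 days
Anchor: Jan 1, 2062. With p = 2062 - 1 = 2061: (p + p//4 - p//100 + p//400) mod 7 = (2061 + 515 - 20 + 5) mod 7 = 2561 mod 7 = 6 -> Sunday (Mon=0 ... Sun=6)
Days before June (Jan-May): 151; June 1 index = (6 + 151) mod 7 = 3 -> Thursday
Last day offset: 30 - 1 = 29 days
Weekday index = (3 + 29) mod 7 = 4

Friday, June 30


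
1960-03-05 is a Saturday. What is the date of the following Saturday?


Current: Saturday
Target: Saturday
Days ahead: 7

Next Saturday: 1960-03-12


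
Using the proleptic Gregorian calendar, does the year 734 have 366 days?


Gregorian leap year rule: divisible by 4, but not by 100, unless also by 400.
734 is not divisible by 4 -> not a leap year

No


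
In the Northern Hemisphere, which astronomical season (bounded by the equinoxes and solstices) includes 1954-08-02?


Date: August 2
Astronomical Summer (approx.; exact equinox/solstice day varies by year): June 21 to September 21
August 2 falls within the Summer window

Summer


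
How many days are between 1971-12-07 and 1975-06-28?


From 1971-12-07 to 1975-06-28
1971-12-07: days before December = 31 + 28 + 31 + 30 + 31 + 30 + 31 + 31 + 30 + 31 + 30 = 334 (1971 is not a leap year); day of year = 334 + 7 = 341
1975-06-28: days before June = 31 + 28 + 31 + 30 + 31 = 151 (1975 is not a leap year); day of year = 151 + 28 = 179
Rest of 1971: 365 - 341 = 24
Full years 1972 (366), 1973 (365), 1974 (365): 1096
Total = 24 + 1096 + 179 = 1299

1299 days


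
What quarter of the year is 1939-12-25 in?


Month: December (month 12)
Q1: Jan-Mar, Q2: Apr-Jun, Q3: Jul-Sep, Q4: Oct-Dec

Q4


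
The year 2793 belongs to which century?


Century = (year - 1) // 100 + 1
= (2793 - 1) // 100 + 1
= 2792 // 100 + 1
= 27 + 1

28th century


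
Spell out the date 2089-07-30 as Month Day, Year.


ISO 2089-07-30 parses as year=2089, month=07, day=30
Month 7 -> July

July 30, 2089


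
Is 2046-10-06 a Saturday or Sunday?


Anchor: Jan 1, 2046. With p = 2046 - 1 = 2045: (p + p//4 - p//100 + p//400) mod 7 = (2045 + 511 - 20 + 5) mod 7 = 2541 mod 7 = 0 -> Monday (Mon=0 ... Sun=6)
Day of year: 279; offset = 278
Weekday index = (0 + 278) mod 7 = 5 -> Saturday
Weekend days: Saturday, Sunday

Yes


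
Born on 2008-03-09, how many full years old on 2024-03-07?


Birth: 2008-03-09
Reference: 2024-03-07
Year difference: 2024 - 2008 = 16
Birthday not yet reached in 2024, subtract 1

15 years old


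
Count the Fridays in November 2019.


November 2019 has 30 days
Anchor: Jan 1, 2019. With p = 2019 - 1 = 2018: (p + p//4 - p//100 + p//400) mod 7 = (2018 + 504 - 20 + 5) mod 7 = 2507 mod 7 = 1 -> Tuesday (Mon=0 ... Sun=6)
Days before November (Jan-Oct): 304; November 1 index = (1 + 304) mod 7 = 4 -> Friday
First Friday is November 1
Fridays: 1, 8, 15, 22, 29

5 Fridays


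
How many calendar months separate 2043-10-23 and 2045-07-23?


From October 2043 to July 2045
2 years * 12 = 24 months, minus 3 months = 21

21 months


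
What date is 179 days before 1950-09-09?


Start: 1950-09-09, subtract 179 days
Back 9 days from September 9 reaches August 31, 1950 -> 170 left
August 1950 has 31 days -> back to July 31, 1950 -> 139 left
July 1950 has 31 days -> back to June 30, 1950 -> 108 left
June 1950 has 30 days -> back to May 31, 1950 -> 78 left
May 1950 has 31 days -> back to April 30, 1950 -> 47 left
April 1950 has 30 days -> back to March 31, 1950 -> 17 left
March 1950: 31 - 17 = 14 -> lands on March 14

Result: 1950-03-14


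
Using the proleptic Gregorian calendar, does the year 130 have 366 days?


Gregorian leap year rule: divisible by 4, but not by 100, unless also by 400.
130 is not divisible by 4 -> not a leap year

No


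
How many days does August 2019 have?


August 2019

31 days


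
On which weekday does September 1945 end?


September 1945 has 30 days
Anchor: Jan 1, 1945. With p = 1945 - 1 = 1944: (p + p//4 - p//100 + p//400) mod 7 = (1944 + 486 - 19 + 4) mod 7 = 2415 mod 7 = 0 -> Monday (Mon=0 ... Sun=6)
Days before September (Jan-Aug): 243; September 1 index = (0 + 243) mod 7 = 5 -> Saturday
Last day offset: 30 - 1 = 29 days
Weekday index = (5 + 29) mod 7 = 6

Sunday, September 30


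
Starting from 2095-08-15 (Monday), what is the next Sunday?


Current: Monday
Target: Sunday
Days ahead: 6

Next Sunday: 2095-08-21


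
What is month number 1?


Month 1 of 12

January


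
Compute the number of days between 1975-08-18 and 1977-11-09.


From 1975-08-18 to 1977-11-09
1975-08-18: days before August = 31 + 28 + 31 + 30 + 31 + 30 + 31 = 212 (1975 is not a leap year); day of year = 212 + 18 = 230
1977-11-09: days before November = 31 + 28 + 31 + 30 + 31 + 30 + 31 + 31 + 30 + 31 = 304 (1977 is not a leap year); day of year = 304 + 9 = 313
Rest of 1975: 365 - 230 = 135
Full years 1976 (366): 366
Total = 135 + 366 + 313 = 814

814 days


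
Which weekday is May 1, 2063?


Target: May 1, 2063
Anchor: Jan 1, 2063. With p = 2063 - 1 = 2062: (p + p//4 - p//100 + p//400) mod 7 = (2062 + 515 - 20 + 5) mod 7 = 2562 mod 7 = 0 -> Monday (Mon=0 ... Sun=6)
Days before May (Jan-Apr): 120 days
Weekday index = (0 + 120) mod 7 = 1

Tuesday


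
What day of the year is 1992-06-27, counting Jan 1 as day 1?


Date: June 27, 1992
Days in months 1 through 5: 152
Plus 27 days in June

Day of year: 179


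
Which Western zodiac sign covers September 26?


Date: September 26
Conventional tropical zodiac dates: Libra from September 23 onward; Scorpio starts October 23
September 26 falls within the Libra range

Libra


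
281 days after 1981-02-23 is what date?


Start: 1981-02-23, add 281 days
February 1981 has 28 days: 28 - 23 = 5 days to February 28 -> 276 left
March 1981 has 31 days -> 245 left
April 1981 has 30 days -> 215 left
May 1981 has 31 days -> 184 left
June 1981 has 30 days -> 154 left
July 1981 has 31 days -> 123 left
August 1981 has 31 days -> 92 left
September 1981 has 30 days -> 62 left
October 1981 has 31 days -> 31 left
November 1981 has 30 days -> 1 left
December 1981: 1 <= 31 -> lands on December 1

Result: 1981-12-01


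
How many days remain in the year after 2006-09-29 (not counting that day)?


Day of year: 272 of 365
Remaining = 365 - 272

93 days


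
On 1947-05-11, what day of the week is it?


Date: May 11, 1947
Anchor: Jan 1, 1947. With p = 1947 - 1 = 1946: (p + p//4 - p//100 + p//400) mod 7 = (1946 + 486 - 19 + 4) mod 7 = 2417 mod 7 = 2 -> Wednesday (Mon=0 ... Sun=6)
Days before May (Jan-Apr): 120; offset = 120 + 11 - 1 = 130
Weekday index = (2 + 130) mod 7 = 6

Day of the week: Sunday


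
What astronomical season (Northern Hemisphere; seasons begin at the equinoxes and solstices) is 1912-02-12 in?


Date: February 12
Astronomical Winter (approx.; exact equinox/solstice day varies by year): December 21 to March 19
February 12 falls within the Winter window

Winter


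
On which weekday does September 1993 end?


September 1993 has 30 days
Anchor: Jan 1, 1993. With p = 1993 - 1 = 1992: (p + p//4 - p//100 + p//400) mod 7 = (1992 + 498 - 19 + 4) mod 7 = 2475 mod 7 = 4 -> Friday (Mon=0 ... Sun=6)
Days before September (Jan-Aug): 243; September 1 index = (4 + 243) mod 7 = 2 -> Wednesday
Last day offset: 30 - 1 = 29 days
Weekday index = (2 + 29) mod 7 = 3

Thursday, September 30


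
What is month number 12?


Month 12 of 12

December


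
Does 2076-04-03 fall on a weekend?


Anchor: Jan 1, 2076. With p = 2076 - 1 = 2075: (p + p//4 - p//100 + p//400) mod 7 = (2075 + 518 - 20 + 5) mod 7 = 2578 mod 7 = 2 -> Wednesday (Mon=0 ... Sun=6)
Day of year: 94; offset = 93
Weekday index = (2 + 93) mod 7 = 4 -> Friday
Weekend days: Saturday, Sunday

No


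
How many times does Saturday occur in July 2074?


July 2074 has 31 days
Anchor: Jan 1, 2074. With p = 2074 - 1 = 2073: (p + p//4 - p//100 + p//400) mod 7 = (2073 + 518 - 20 + 5) mod 7 = 2576 mod 7 = 0 -> Monday (Mon=0 ... Sun=6)
Days before July (Jan-Jun): 181; July 1 index = (0 + 181) mod 7 = 6 -> Sunday
First Saturday is July 7
Saturdays: 7, 14, 21, 28

4 Saturdays


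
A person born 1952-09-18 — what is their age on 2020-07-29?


Birth: 1952-09-18
Reference: 2020-07-29
Year difference: 2020 - 1952 = 68
Birthday not yet reached in 2020, subtract 1

67 years old


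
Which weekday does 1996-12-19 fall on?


Date: December 19, 1996
Anchor: Jan 1, 1996. With p = 1996 - 1 = 1995: (p + p//4 - p//100 + p//400) mod 7 = (1995 + 498 - 19 + 4) mod 7 = 2478 mod 7 = 0 -> Monday (Mon=0 ... Sun=6)
Days before December (Jan-Nov): 335; offset = 335 + 19 - 1 = 353
Weekday index = (0 + 353) mod 7 = 3

Day of the week: Thursday


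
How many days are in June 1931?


June 1931

30 days


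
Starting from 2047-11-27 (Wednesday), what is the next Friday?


Current: Wednesday
Target: Friday
Days ahead: 2

Next Friday: 2047-11-29


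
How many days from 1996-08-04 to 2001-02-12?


From 1996-08-04 to 2001-02-12
1996-08-04: days before August = 31 + 29 + 31 + 30 + 31 + 30 + 31 = 213 (1996 is a leap year); day of year = 213 + 4 = 217
2001-02-12: days before February = 31; day of year = 31 + 12 = 43
Rest of 1996: 366 - 217 = 149
Full years 1997 (365), 1998 (365), 1999 (365), 2000 (366): 1461
Total = 149 + 1461 + 43 = 1653

1653 days


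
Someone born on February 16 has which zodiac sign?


Date: February 16
Conventional tropical zodiac dates: Aquarius from January 20 onward; Pisces starts February 19
February 16 falls within the Aquarius range

Aquarius


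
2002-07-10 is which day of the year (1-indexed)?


Date: July 10, 2002
Days in months 1 through 6: 181
Plus 10 days in July

Day of year: 191


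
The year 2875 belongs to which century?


Century = (year - 1) // 100 + 1
= (2875 - 1) // 100 + 1
= 2874 // 100 + 1
= 28 + 1

29th century


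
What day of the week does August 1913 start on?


Target: August 1, 1913
Anchor: Jan 1, 1913. With p = 1913 - 1 = 1912: (p + p//4 - p//100 + p//400) mod 7 = (1912 + 478 - 19 + 4) mod 7 = 2375 mod 7 = 2 -> Wednesday (Mon=0 ... Sun=6)
Days before August (Jan-Jul): 212 days
Weekday index = (2 + 212) mod 7 = 4

Friday


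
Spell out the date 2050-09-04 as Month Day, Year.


ISO 2050-09-04 parses as year=2050, month=09, day=04
Month 9 -> September

September 4, 2050


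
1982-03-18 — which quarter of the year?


Month: March (month 3)
Q1: Jan-Mar, Q2: Apr-Jun, Q3: Jul-Sep, Q4: Oct-Dec

Q1


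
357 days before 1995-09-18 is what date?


Start: 1995-09-18, subtract 357 days
Back 18 days from September 18 reaches August 31, 1995 -> 339 left
August 1995 has 31 days -> back to July 31, 1995 -> 308 left
July 1995 has 31 days -> back to June 30, 1995 -> 277 left
June 1995 has 30 days -> back to May 31, 1995 -> 247 left
May 1995 has 31 days -> back to April 30, 1995 -> 216 left
April 1995 has 30 days -> back to March 31, 1995 -> 186 left
March 1995 has 31 days -> back to February 28, 1995 -> 155 left
February 1995 has 28 days -> back to January 31, 1995 -> 127 left
January 1995 has 31 days -> back to December 31, 1994 -> 96 left
December 1994 has 31 days -> back to November 30, 1994 -> 65 left
November 1994 has 30 days -> back to October 31, 1994 -> 35 left
October 1994 has 31 days -> back to September 30, 1994 -> 4 left
September 1994: 30 - 4 = 26 -> lands on September 26

Result: 1994-09-26


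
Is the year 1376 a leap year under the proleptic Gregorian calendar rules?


Gregorian leap year rule: divisible by 4, but not by 100, unless also by 400.
1376 is divisible by 4 but not 100 -> leap year

Yes


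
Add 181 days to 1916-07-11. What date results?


Start: 1916-07-11, add 181 days
July 1916 has 31 days: 31 - 11 = 20 days to July 31 -> 161 left
August 1916 has 31 days -> 130 left
September 1916 has 30 days -> 100 left
October 1916 has 31 days -> 69 left
November 1916 has 30 days -> 39 left
December 1916 has 31 days -> 8 left
January 1917: 8 <= 31 -> lands on January 8

Result: 1917-01-08


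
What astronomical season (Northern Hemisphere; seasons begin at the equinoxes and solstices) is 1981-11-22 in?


Date: November 22
Astronomical Autumn (approx.; exact equinox/solstice day varies by year): September 22 to December 20
November 22 falls within the Autumn window

Autumn


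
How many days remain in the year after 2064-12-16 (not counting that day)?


Day of year: 351 of 366
Remaining = 366 - 351

15 days
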